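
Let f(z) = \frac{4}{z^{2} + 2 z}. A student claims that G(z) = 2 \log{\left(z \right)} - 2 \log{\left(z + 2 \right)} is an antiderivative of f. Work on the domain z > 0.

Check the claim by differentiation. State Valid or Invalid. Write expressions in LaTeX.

d/dz[G] = \frac{4}{z^{2} + 2 z}
This equals f(z) exactly, so the claim holds.

Valid. The derivative of G reproduces f.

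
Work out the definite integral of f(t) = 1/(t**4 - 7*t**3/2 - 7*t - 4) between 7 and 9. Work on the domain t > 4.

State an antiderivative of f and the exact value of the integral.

Antiderivative: F(t) = (2*log(t - 4) - 16*log(t + 1/2) + 7*log(t**2 + 2) - 8*sqrt(2)*atan(sqrt(2)*t/2))/162; value = -8*log(19/2)/81 - 7*log(51)/162 - 4*sqrt(2)*atan(9*sqrt(2)/2)/81 - log(3)/81 + log(5)/81 + 4*sqrt(2)*atan(7*sqrt(2)/2)/81 + 7*log(83)/162 + 8*log(15/2)/81

Factor the denominator ((t - 4)*(2*t + 1)*(t**2 + 2)) and decompose: f = (7*t - 8)/(81*(t**2 + 2)) - 16/(81*(2*t + 1)) + 1/(81*(t - 4)); each piece integrates to a log, atan, or power term.
F(t) = (2*log(t - 4) - 16*log(t + 1/2) + 7*log(t**2 + 2) - 8*sqrt(2)*atan(sqrt(2)*t/2))/162 is an antiderivative of f.
Check: d/dt[(2*log(t - 4) - 16*log(t + 1/2) + 7*log(t**2 + 2) - 8*sqrt(2)*atan(sqrt(2)*t/2))/162] = 2/(2*t**4 - 7*t**3 - 14*t - 8), which equals f(t).
F(9) = -8*log(19/2)/81 - 4*sqrt(2)*atan(9*sqrt(2)/2)/81 + log(5)/81 + 7*log(83)/162; F(7) = -8*log(15/2)/81 - 4*sqrt(2)*atan(7*sqrt(2)/2)/81 + log(3)/81 + 7*log(51)/162.
Integral = F(9) - F(7) = -8*log(19/2)/81 - 7*log(51)/162 - 4*sqrt(2)*atan(9*sqrt(2)/2)/81 - log(3)/81 + log(5)/81 + 4*sqrt(2)*atan(7*sqrt(2)/2)/81 + 7*log(83)/162 + 8*log(15/2)/81.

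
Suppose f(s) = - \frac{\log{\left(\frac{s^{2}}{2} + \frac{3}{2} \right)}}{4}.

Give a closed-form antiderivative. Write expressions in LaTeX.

Check any antiderivative F(s) by computing F'(s) and comparing it with f(s).
Check: d/ds[- \frac{s \log{\left(\frac{s^{2}}{2} + \frac{3}{2} \right)}}{4} + \frac{s}{2} - \frac{\sqrt{3} \operatorname{atan}{\left(\frac{\sqrt{3} s}{3} \right)}}{2}] = - \frac{\log{\left(s^{2} + 3 \right)}}{4} + \frac{\log{\left(2 \right)}}{4}, which equals f(s).

An antiderivative is F(s) = - \frac{s \log{\left(\frac{s^{2}}{2} + \frac{3}{2} \right)}}{4} + \frac{s}{2} - \frac{\sqrt{3} \operatorname{atan}{\left(\frac{\sqrt{3} s}{3} \right)}}{2}.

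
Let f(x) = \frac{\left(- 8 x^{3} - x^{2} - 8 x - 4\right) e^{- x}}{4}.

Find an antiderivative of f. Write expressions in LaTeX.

An antiderivative is F(x) = \frac{\left(8 x^{3} + 25 x^{2} + 58 x + 62\right) e^{- x}}{4}.

Recognize the product-rule pattern: f = u'v + uv' with u = 2 x^{3} + \frac{25 x^{2}}{4} + \frac{29 x}{2} + \frac{31}{2}, v = e^{- x}, so integration by parts undoes it.
Check: d/dx[\frac{\left(8 x^{3} + 25 x^{2} + 58 x + 62\right) e^{- x}}{4}] = \frac{\left(- 8 x^{3} - x^{2} - 8 x - 4\right) e^{- x}}{4} = f(x).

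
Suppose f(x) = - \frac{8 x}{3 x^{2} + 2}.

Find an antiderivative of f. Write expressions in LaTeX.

The substitution u = \frac{3 x^{2}}{2} + 1 works: f is exactly (dF/du)*(du/dx) for that inner function.
Check: d/dx[- \frac{4 \log{\left(\frac{3 x^{2}}{2} + 1 \right)}}{3}] = - \frac{8 x}{3 x^{2} + 2} = f(x).

An antiderivative is F(x) = - \frac{4 \log{\left(\frac{3 x^{2}}{2} + 1 \right)}}{3}.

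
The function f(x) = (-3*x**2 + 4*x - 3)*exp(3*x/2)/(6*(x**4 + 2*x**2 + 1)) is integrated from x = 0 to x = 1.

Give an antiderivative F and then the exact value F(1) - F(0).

Recognize the product-rule pattern: f = u'v + uv' with u = -1/(3*(x**2 + 1)), v = exp(3*x/2), so integration by parts undoes it.
F(x) = -exp(3*x/2)/(3*x**2 + 3) is an antiderivative of f.
Check: d/dx[-exp(3*x/2)/(3*x**2 + 3)] = (-3*x**2*exp(3*x/2) + 4*x*exp(3*x/2) - 3*exp(3*x/2))/(6*x**4 + 12*x**2 + 6), which equals f(x).
F(1) = -exp(3/2)/6; F(0) = -1/3.
Integral = F(1) - F(0) = 1/3 - exp(3/2)/6.

Antiderivative: F(x) = -exp(3*x/2)/(3*x**2 + 3); value = 1/3 - exp(3/2)/6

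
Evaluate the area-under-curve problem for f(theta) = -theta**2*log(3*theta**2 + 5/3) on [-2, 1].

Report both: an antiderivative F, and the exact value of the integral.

Whatever form F(theta) takes, F'(theta) = f(theta) is non-negotiable.
F(theta) = (-27*theta**3*log(3*theta**2 + 5/3) + 18*theta**3 - 30*theta + 10*sqrt(5)*atan(3*sqrt(5)*theta/5))/81 is an antiderivative of f.
Check: d/dtheta[(-27*theta**3*log(3*theta**2 + 5/3) + 18*theta**3 - 30*theta + 10*sqrt(5)*atan(3*sqrt(5)*theta/5))/81] = -theta**2*log(3*theta**2 + 5/3) = f(theta).
F(1) = -log(14/3)/3 - 4/27 + 10*sqrt(5)*atan(3*sqrt(5)/5)/81; F(-2) = -28/27 - 10*sqrt(5)*atan(6*sqrt(5)/5)/81 + 8*log(41/3)/3.
Integral = F(1) - F(-2) = -8*log(41/3)/3 - log(14/3)/3 + 10*sqrt(5)*atan(3*sqrt(5)/5)/81 + 10*sqrt(5)*atan(6*sqrt(5)/5)/81 + 8/9.

Antiderivative: F(theta) = (-27*theta**3*log(3*theta**2 + 5/3) + 18*theta**3 - 30*theta + 10*sqrt(5)*atan(3*sqrt(5)*theta/5))/81; value = -8*log(41/3)/3 - log(14/3)/3 + 10*sqrt(5)*atan(3*sqrt(5)/5)/81 + 10*sqrt(5)*atan(6*sqrt(5)/5)/81 + 8/9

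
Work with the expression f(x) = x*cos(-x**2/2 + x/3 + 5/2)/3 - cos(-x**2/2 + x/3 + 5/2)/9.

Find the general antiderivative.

F(x) = -sin(-x**2/2 + x/3 + 5/2)/3 + C

f matches the chain-rule pattern g'(h)*h' with inner function h(x) = -x**2/2 + x/3 + 5/2; substituting u = h(x) collapses the integral.
Check: d/dx[-sin(-x**2/2 + x/3 + 5/2)/3] = x*cos(-x**2/2 + x/3 + 5/2)/3 - cos(-x**2/2 + x/3 + 5/2)/9 = f(x).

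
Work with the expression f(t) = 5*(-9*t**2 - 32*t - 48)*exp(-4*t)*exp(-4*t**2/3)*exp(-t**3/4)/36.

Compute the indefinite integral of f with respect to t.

The substitution u = -t**3/4 - 4*t**2/3 - 4*t works: f is exactly (dF/du)*(du/dt) for that inner function.
Check: d/dt[5*exp(-t**3/4 - 4*t**2/3 - 4*t)/3] = (-45*t**2 - 160*t - 240)*exp(-4*t)*exp(-4*t**2/3)*exp(-t**3/4)/36, which equals f(t).

F(t) = 5*exp(-t**3/4 - 4*t**2/3 - 4*t)/3 + C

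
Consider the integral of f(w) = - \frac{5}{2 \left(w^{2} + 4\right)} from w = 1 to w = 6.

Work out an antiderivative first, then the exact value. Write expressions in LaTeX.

Differentiate the proposed F(w) back; it has to land on f(w) exactly.
F(w) = - \frac{5 \operatorname{atan}{\left(\frac{w}{2} \right)}}{4} is an antiderivative of f.
Check: d/dw[- \frac{5 \operatorname{atan}{\left(\frac{w}{2} \right)}}{4}] = - \frac{5}{2 w^{2} + 8}, which equals f(w).
F(6) = - \frac{5 \operatorname{atan}{\left(3 \right)}}{4}; F(1) = - \frac{5 \operatorname{atan}{\left(\frac{1}{2} \right)}}{4}.
Integral = F(6) - F(1) = - \frac{5 \operatorname{atan}{\left(3 \right)}}{4} + \frac{5 \operatorname{atan}{\left(\frac{1}{2} \right)}}{4}.

Antiderivative: F(w) = - \frac{5 \operatorname{atan}{\left(\frac{w}{2} \right)}}{4}; value = - \frac{5 \operatorname{atan}{\left(3 \right)}}{4} + \frac{5 \operatorname{atan}{\left(\frac{1}{2} \right)}}{4}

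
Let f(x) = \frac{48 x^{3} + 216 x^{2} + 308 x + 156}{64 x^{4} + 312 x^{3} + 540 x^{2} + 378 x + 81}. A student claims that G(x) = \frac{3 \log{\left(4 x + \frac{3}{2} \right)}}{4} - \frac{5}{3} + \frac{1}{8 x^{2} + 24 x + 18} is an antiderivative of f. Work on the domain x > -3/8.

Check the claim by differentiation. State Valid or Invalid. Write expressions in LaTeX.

Valid. The derivative of G reproduces f.

d/dx[G] = \frac{48 x^{3} + 216 x^{2} + 308 x + 156}{64 x^{4} + 312 x^{3} + 540 x^{2} + 378 x + 81}
This equals f(x) exactly, so the claim holds.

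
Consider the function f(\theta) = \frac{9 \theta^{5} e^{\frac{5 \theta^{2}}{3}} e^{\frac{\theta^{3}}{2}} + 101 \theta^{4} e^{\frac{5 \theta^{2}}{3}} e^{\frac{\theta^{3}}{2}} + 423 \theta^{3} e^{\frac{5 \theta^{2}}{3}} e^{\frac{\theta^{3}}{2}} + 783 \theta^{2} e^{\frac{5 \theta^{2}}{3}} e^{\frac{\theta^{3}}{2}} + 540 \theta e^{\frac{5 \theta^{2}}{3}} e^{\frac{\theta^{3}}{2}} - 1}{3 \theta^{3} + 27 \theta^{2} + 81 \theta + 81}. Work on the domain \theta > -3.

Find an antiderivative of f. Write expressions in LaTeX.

Any candidate F(\theta) must reproduce f(\theta) exactly when differentiated.
Check: d/d\theta[2 e^{\frac{5 \theta^{2}}{3}} e^{\frac{\theta^{3}}{2}} + \frac{2}{12 \theta^{2} + 72 \theta + 108}] = \frac{9 \theta^{5} e^{\frac{5 \theta^{2}}{3}} e^{\frac{\theta^{3}}{2}} + 101 \theta^{4} e^{\frac{5 \theta^{2}}{3}} e^{\frac{\theta^{3}}{2}} + 423 \theta^{3} e^{\frac{5 \theta^{2}}{3}} e^{\frac{\theta^{3}}{2}} + 783 \theta^{2} e^{\frac{5 \theta^{2}}{3}} e^{\frac{\theta^{3}}{2}} + 540 \theta e^{\frac{5 \theta^{2}}{3}} e^{\frac{\theta^{3}}{2}} - 1}{3 \theta^{3} + 27 \theta^{2} + 81 \theta + 81} = f(\theta).

An antiderivative is F(\theta) = 2 e^{\frac{5 \theta^{2}}{3}} e^{\frac{\theta^{3}}{2}} + \frac{2}{12 \theta^{2} + 72 \theta + 108}.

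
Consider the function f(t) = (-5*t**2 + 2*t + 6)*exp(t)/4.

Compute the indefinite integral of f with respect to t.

f has the shape u'v + uv' for u = -5*t**2/4 + 3*t - 3/2 and v = exp(t) — it is the derivative of the product u*v.
Check: d/dt[(-5*t**2 + 12*t - 6)*exp(t)/4] = -5*t**2*exp(t)/4 + t*exp(t)/2 + 3*exp(t)/2, which equals f(t).

F(t) = (-5*t**2 + 12*t - 6)*exp(t)/4 + C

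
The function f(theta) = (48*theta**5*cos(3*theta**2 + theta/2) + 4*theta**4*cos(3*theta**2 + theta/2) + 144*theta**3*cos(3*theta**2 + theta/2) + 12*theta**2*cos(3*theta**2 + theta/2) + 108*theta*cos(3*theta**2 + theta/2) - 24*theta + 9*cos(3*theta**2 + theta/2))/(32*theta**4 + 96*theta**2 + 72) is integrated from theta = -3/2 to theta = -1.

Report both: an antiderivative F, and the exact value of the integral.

An antiderivative F(theta) passes only if d/dtheta[F] lands on f(theta) exactly.
F(theta) = sin(3*theta**2 + theta/2)/4 + 3/(8*theta**2 + 12) is an antiderivative of f.
Check: d/dtheta[sin(3*theta**2 + theta/2)/4 + 3/(8*theta**2 + 12)] = (48*theta**5*cos(3*theta**2 + theta/2) + 4*theta**4*cos(3*theta**2 + theta/2) + 144*theta**3*cos(3*theta**2 + theta/2) + 12*theta**2*cos(3*theta**2 + theta/2) + 108*theta*cos(3*theta**2 + theta/2) - 24*theta + 9*cos(3*theta**2 + theta/2))/(32*theta**4 + 96*theta**2 + 72) = f(theta).
F(-1) = sin(5/2)/4 + 3/20; F(-3/2) = sin(6)/4 + 1/10.
Integral = F(-1) - F(-3/2) = 1/20 - sin(6)/4 + sin(5/2)/4.

Antiderivative: F(theta) = sin(3*theta**2 + theta/2)/4 + 3/(8*theta**2 + 12); value = 1/20 - sin(6)/4 + sin(5/2)/4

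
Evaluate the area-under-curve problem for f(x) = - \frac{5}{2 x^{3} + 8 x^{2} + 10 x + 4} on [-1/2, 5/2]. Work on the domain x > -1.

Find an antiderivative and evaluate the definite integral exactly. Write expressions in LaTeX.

The denominator factors as 2 \left(x + 1\right)^{2} \left(x + 2\right); partial fractions split f into directly integrable pieces: - \frac{5}{2 \left(x + 2\right)} + \frac{5}{2 \left(x + 1\right)} - \frac{5}{2 \left(x + 1\right)^{2}}.
F(x) = \frac{5 \log{\left(x + 1 \right)}}{2} - \frac{5 \log{\left(x + 2 \right)}}{2} + \frac{5}{2 x + 2} is an antiderivative of f.
Check: d/dx[\frac{5 \log{\left(x + 1 \right)}}{2} - \frac{5 \log{\left(x + 2 \right)}}{2} + \frac{5}{2 x + 2}] = - \frac{5}{2 x^{3} + 8 x^{2} + 10 x + 4} = f(x).
F(5/2) = - \frac{5 \log{\left(\frac{9}{2} \right)}}{2} + \frac{5}{7} + \frac{5 \log{\left(\frac{7}{2} \right)}}{2}; F(-1/2) = - \frac{5 \log{\left(2 \right)}}{2} - \frac{5 \log{\left(\frac{3}{2} \right)}}{2} + 5.
Integral = F(5/2) - F(-1/2) = - \frac{30}{7} - \frac{5 \log{\left(\frac{9}{2} \right)}}{2} + \frac{5 \log{\left(\frac{3}{2} \right)}}{2} + \frac{5 \log{\left(2 \right)}}{2} + \frac{5 \log{\left(\frac{7}{2} \right)}}{2}.

Antiderivative: F(x) = \frac{5 \log{\left(x + 1 \right)}}{2} - \frac{5 \log{\left(x + 2 \right)}}{2} + \frac{5}{2 x + 2}; value = - \frac{30}{7} - \frac{5 \log{\left(\frac{9}{2} \right)}}{2} + \frac{5 \log{\left(\frac{3}{2} \right)}}{2} + \frac{5 \log{\left(2 \right)}}{2} + \frac{5 \log{\left(\frac{7}{2} \right)}}{2}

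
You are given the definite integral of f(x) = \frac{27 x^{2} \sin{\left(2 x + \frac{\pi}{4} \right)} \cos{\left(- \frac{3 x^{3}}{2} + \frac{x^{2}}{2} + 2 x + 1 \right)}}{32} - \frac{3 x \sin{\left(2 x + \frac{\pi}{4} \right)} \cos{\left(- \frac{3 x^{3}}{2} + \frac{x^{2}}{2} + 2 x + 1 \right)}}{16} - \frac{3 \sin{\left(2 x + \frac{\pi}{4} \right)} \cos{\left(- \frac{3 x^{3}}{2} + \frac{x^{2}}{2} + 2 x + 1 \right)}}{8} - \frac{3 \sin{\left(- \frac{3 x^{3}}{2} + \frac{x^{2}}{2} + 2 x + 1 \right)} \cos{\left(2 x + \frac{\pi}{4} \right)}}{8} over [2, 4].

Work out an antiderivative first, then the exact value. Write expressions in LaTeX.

Recognize the product-rule pattern: f = u'v + uv' with u = - \frac{3 \sin{\left(2 x + \frac{\pi}{4} \right)}}{16}, v = \sin{\left(- \frac{3 x^{3}}{2} + \frac{x^{2}}{2} + 2 x + 1 \right)}, so integration by parts undoes it.
F(x) = - \frac{3 \sin{\left(2 x + \frac{\pi}{4} \right)} \sin{\left(- \frac{3 x^{3}}{2} + \frac{x^{2}}{2} + 2 x + 1 \right)}}{16} is an antiderivative of f.
Check: d/dx[- \frac{3 \sin{\left(2 x + \frac{\pi}{4} \right)} \sin{\left(- \frac{3 x^{3}}{2} + \frac{x^{2}}{2} + 2 x + 1 \right)}}{16}] = \frac{27 x^{2} \sin{\left(2 x + \frac{\pi}{4} \right)} \cos{\left(- \frac{3 x^{3}}{2} + \frac{x^{2}}{2} + 2 x + 1 \right)}}{32} - \frac{3 x \sin{\left(2 x + \frac{\pi}{4} \right)} \cos{\left(- \frac{3 x^{3}}{2} + \frac{x^{2}}{2} + 2 x + 1 \right)}}{16} - \frac{3 \sin{\left(2 x + \frac{\pi}{4} \right)} \cos{\left(- \frac{3 x^{3}}{2} + \frac{x^{2}}{2} + 2 x + 1 \right)}}{8} - \frac{3 \sin{\left(- \frac{3 x^{3}}{2} + \frac{x^{2}}{2} + 2 x + 1 \right)} \cos{\left(2 x + \frac{\pi}{4} \right)}}{8} = f(x).
F(4) = \frac{3 \sin{\left(79 \right)} \sin{\left(\frac{\pi}{4} + 8 \right)}}{16}; F(2) = \frac{3 \sin{\left(5 \right)} \sin{\left(\frac{\pi}{4} + 4 \right)}}{16}.
Integral = F(4) - F(2) = - \frac{3 \sin{\left(5 \right)} \sin{\left(\frac{\pi}{4} + 4 \right)}}{16} + \frac{3 \sin{\left(79 \right)} \sin{\left(\frac{\pi}{4} + 8 \right)}}{16}.

Antiderivative: F(x) = - \frac{3 \sin{\left(2 x + \frac{\pi}{4} \right)} \sin{\left(- \frac{3 x^{3}}{2} + \frac{x^{2}}{2} + 2 x + 1 \right)}}{16}; value = - \frac{3 \sin{\left(5 \right)} \sin{\left(\frac{\pi}{4} + 4 \right)}}{16} + \frac{3 \sin{\left(79 \right)} \sin{\left(\frac{\pi}{4} + 8 \right)}}{16}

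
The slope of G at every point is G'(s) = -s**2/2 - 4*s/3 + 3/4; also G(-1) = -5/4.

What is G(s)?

Integrate term by term and add the pieces.
A general antiderivative is -s**3/6 - 2*s**2/3 + 3*s/4 + C.
The condition gives C = -5/4 - (-5/4) = 0.
So G(s) = -s*(2*s**2 + 8*s - 9)/12.
Check: d/ds[-s*(2*s**2 + 8*s - 9)/12] = -s**2/2 - 4*s/3 + 3/4 = G'(s).

G(s) = -s*(2*s**2 + 8*s - 9)/12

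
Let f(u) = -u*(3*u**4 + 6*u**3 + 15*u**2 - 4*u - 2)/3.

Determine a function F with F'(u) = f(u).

Check any antiderivative F(u) by computing F'(u) and comparing it with f(u).
Check: d/du[-u**2*(30*u**4 + 72*u**3 + 225*u**2 - 80*u - 60)/180] = -u**5 - 2*u**4 - 5*u**3 + 4*u**2/3 + 2*u/3, which equals f(u).

An antiderivative is F(u) = -u**2*(30*u**4 + 72*u**3 + 225*u**2 - 80*u - 60)/180.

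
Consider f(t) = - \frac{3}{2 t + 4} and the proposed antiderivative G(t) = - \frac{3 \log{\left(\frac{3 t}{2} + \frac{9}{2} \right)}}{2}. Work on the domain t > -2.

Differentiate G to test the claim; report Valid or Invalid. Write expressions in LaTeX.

d/dt[G] = - \frac{3}{2 t + 6}
d/dt[G] - f(t) = \frac{3}{2 t^{2} + 10 t + 12} != 0.

Invalid: d/dt[G] - f = \frac{3}{2 t^{2} + 10 t + 12}, which is not 0.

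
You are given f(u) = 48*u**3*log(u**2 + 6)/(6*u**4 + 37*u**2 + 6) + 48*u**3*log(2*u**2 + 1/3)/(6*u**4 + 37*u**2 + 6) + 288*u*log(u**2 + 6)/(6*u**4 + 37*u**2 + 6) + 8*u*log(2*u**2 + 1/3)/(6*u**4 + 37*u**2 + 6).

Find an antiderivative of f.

An antiderivative is F(u) = 4*log(u**2 + 6)*log(2*u**2 + 1/3).

f has the shape v'r + vr' for v = 4*log(u**2 + 6) and r = log(2*u**2 + 1/3) — it is the derivative of the product v*r.
Check: d/du[4*log(u**2 + 6)*log(2*u**2 + 1/3)] = (48*u**3*log(u**2 + 6) + 48*u**3*log(2*u**2 + 1/3) + 288*u*log(u**2 + 6) + 8*u*log(2*u**2 + 1/3))/(6*u**4 + 37*u**2 + 6), which equals f(u).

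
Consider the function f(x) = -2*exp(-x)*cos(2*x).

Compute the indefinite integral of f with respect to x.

F(x) = -4*exp(-x)*sin(2*x)/5 + 2*exp(-x)*cos(2*x)/5 + C

Whatever form F(x) takes, F'(x) = f(x) is non-negotiable.
Check: d/dx[-4*exp(-x)*sin(2*x)/5 + 2*exp(-x)*cos(2*x)/5] = -2*exp(-x)*cos(2*x) = f(x).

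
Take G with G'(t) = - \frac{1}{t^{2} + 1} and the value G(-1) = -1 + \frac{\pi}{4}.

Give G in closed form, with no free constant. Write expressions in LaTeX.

Check a candidate G(t) by differentiating: d/dt[G] must match the given G'(t).
A general antiderivative is - \operatorname{atan}{\left(t \right)} + C.
The condition gives C = -1 + \frac{\pi}{4} - (\frac{\pi}{4}) = -1.
So G(t) = - \operatorname{atan}{\left(t \right)} - 1.
Check: d/dt[- \operatorname{atan}{\left(t \right)} - 1] = - \frac{1}{t^{2} + 1} = G'(t).

G(t) = - \operatorname{atan}{\left(t \right)} - 1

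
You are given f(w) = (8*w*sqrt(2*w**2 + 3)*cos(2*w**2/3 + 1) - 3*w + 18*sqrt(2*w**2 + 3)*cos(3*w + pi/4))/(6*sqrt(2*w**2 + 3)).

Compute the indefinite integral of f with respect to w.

For F(w) to be correct the identity F'(w) - f(w) = 0 must hold.
Check: d/dw[-sqrt(2*w**2 + 3)/4 + sin(3*w + pi/4) + sin(2*w**2/3 + 1)] = (8*w*sqrt(2*w**2 + 3)*cos(2*w**2/3 + 1) - 3*w + 18*sqrt(2*w**2 + 3)*cos(3*w + pi/4))/(6*sqrt(2*w**2 + 3)) = f(w).

F(w) = -sqrt(2*w**2 + 3)/4 + sin(3*w + pi/4) + sin(2*w**2/3 + 1) + C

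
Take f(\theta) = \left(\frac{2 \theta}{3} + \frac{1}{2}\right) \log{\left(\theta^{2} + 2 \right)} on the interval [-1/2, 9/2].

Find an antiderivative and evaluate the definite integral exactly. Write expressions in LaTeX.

A first test for any F(\theta): its \theta-derivative must equal f(\theta) identically.
F(\theta) = - \frac{\theta^{2}}{3} - \theta + \left(\frac{\theta^{2}}{3} + \frac{\theta}{2}\right) \log{\left(\theta^{2} + 2 \right)} + \frac{2 \log{\left(\theta^{2} + 2 \right)}}{3} + \sqrt{2} \operatorname{atan}{\left(\frac{\sqrt{2} \theta}{2} \right)} is an antiderivative of f.
Check: d/d\theta[- \frac{\theta^{2}}{3} - \theta + \left(\frac{\theta^{2}}{3} + \frac{\theta}{2}\right) \log{\left(\theta^{2} + 2 \right)} + \frac{2 \log{\left(\theta^{2} + 2 \right)}}{3} + \sqrt{2} \operatorname{atan}{\left(\frac{\sqrt{2} \theta}{2} \right)}] = \frac{2 \theta \log{\left(\theta^{2} + 2 \right)}}{3} + \frac{\log{\left(\theta^{2} + 2 \right)}}{2}, which equals f(\theta).
F(9/2) = - \frac{45}{4} + \sqrt{2} \operatorname{atan}{\left(\frac{9 \sqrt{2}}{4} \right)} + \frac{29 \log{\left(\frac{89}{4} \right)}}{3}; F(-1/2) = - \sqrt{2} \operatorname{atan}{\left(\frac{\sqrt{2}}{4} \right)} + \frac{\log{\left(\frac{9}{4} \right)}}{2} + \frac{5}{12}.
Integral = F(9/2) - F(-1/2) = - \frac{35}{3} - \frac{\log{\left(\frac{9}{4} \right)}}{2} + \sqrt{2} \operatorname{atan}{\left(\frac{\sqrt{2}}{4} \right)} + \sqrt{2} \operatorname{atan}{\left(\frac{9 \sqrt{2}}{4} \right)} + \frac{29 \log{\left(\frac{89}{4} \right)}}{3}.

Antiderivative: F(\theta) = - \frac{\theta^{2}}{3} - \theta + \left(\frac{\theta^{2}}{3} + \frac{\theta}{2}\right) \log{\left(\theta^{2} + 2 \right)} + \frac{2 \log{\left(\theta^{2} + 2 \right)}}{3} + \sqrt{2} \operatorname{atan}{\left(\frac{\sqrt{2} \theta}{2} \right)}; value = - \frac{35}{3} - \frac{\log{\left(\frac{9}{4} \right)}}{2} + \sqrt{2} \operatorname{atan}{\left(\frac{\sqrt{2}}{4} \right)} + \sqrt{2} \operatorname{atan}{\left(\frac{9 \sqrt{2}}{4} \right)} + \frac{29 \log{\left(\frac{89}{4} \right)}}{3}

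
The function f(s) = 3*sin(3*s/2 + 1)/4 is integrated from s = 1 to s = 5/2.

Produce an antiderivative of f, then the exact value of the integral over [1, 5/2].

Any candidate F(s) must reproduce f(s) exactly when differentiated.
F(s) = -cos(3*s/2 + 1)/2 is an antiderivative of f.
Check: d/ds[-cos(3*s/2 + 1)/2] = 3*sin(3*s/2 + 1)/4 = f(s).
F(5/2) = -cos(19/4)/2; F(1) = -cos(5/2)/2.
Integral = F(5/2) - F(1) = cos(5/2)/2 - cos(19/4)/2.

Antiderivative: F(s) = -cos(3*s/2 + 1)/2; value = cos(5/2)/2 - cos(19/4)/2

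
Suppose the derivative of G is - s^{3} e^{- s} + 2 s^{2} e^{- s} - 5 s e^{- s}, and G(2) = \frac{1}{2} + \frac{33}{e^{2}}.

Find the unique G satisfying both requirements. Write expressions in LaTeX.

G'(s) has the shape u'v + uv' for u = s^{3} + s^{2} + 7 s + 7 and v = e^{- s} — it is the derivative of the product u*v.
A general antiderivative is \left(s^{3} + s^{2} + 7 s + 7\right) e^{- s} + C.
The condition gives C = \frac{1}{2} + \frac{33}{e^{2}} - (\frac{33}{e^{2}}) = \frac{1}{2}.
So G(s) = \frac{\left(2 s^{3} + 2 s^{2} + 14 s + e^{s} + 14\right) e^{- s}}{2}.
Check: d/ds[\frac{\left(2 s^{3} + 2 s^{2} + 14 s + e^{s} + 14\right) e^{- s}}{2}] = \left(- s^{3} + 2 s^{2} - 5 s\right) e^{- s}, which equals G'(s).

G(s) = \frac{\left(2 s^{3} + 2 s^{2} + 14 s + e^{s} + 14\right) e^{- s}}{2}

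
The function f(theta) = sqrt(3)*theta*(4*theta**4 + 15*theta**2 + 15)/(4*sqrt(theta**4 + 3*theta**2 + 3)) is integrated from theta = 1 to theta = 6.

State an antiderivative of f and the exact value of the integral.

Antiderivative: F(theta) = sqrt(3)*(3*theta**2*sqrt(theta**4 + 3*theta**2 + 3) + 9*sqrt(theta**4 + 3*theta**2 + 3))/12; value = -sqrt(21) + 117*sqrt(469)/4

Recognize the product-rule pattern: f = u'v + uv' with u = 3*sqrt(theta**4/3 + theta**2 + 1)/4, v = theta**2 + 3, so integration by parts undoes it.
F(theta) = sqrt(3)*(3*theta**2*sqrt(theta**4 + 3*theta**2 + 3) + 9*sqrt(theta**4 + 3*theta**2 + 3))/12 is an antiderivative of f.
Check: d/dtheta[sqrt(3)*(3*theta**2*sqrt(theta**4 + 3*theta**2 + 3) + 9*sqrt(theta**4 + 3*theta**2 + 3))/12] = (4*sqrt(3)*theta**5 + 15*sqrt(3)*theta**3 + 15*sqrt(3)*theta)/(4*sqrt(theta**4 + 3*theta**2 + 3)), which equals f(theta).
F(6) = 117*sqrt(469)/4; F(1) = sqrt(21).
Integral = F(6) - F(1) = -sqrt(21) + 117*sqrt(469)/4.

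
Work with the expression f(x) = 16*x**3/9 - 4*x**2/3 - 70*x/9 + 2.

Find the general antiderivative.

f matches the chain-rule pattern g'(h)*h' with inner function h(x) = -2*x**2/3 + x/3 + 3; substituting u = h(x) collapses the integral.
Check: d/dx[(2*x**2 - x - 9)**2/9] = 16*x**3/9 - 4*x**2/3 - 70*x/9 + 2 = f(x).

F(x) = (2*x**2 - x - 9)**2/9 + C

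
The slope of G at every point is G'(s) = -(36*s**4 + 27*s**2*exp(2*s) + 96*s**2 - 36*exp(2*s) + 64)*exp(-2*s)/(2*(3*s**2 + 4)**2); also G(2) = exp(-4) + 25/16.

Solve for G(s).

A candidate passes only if d/ds[G] lands on the given G'(s) exactly.
A general antiderivative is 3*s/(2*(s**2 + 4/3)) + exp(-2*s) + C.
The condition gives C = exp(-4) + 25/16 - (exp(-4) + 9/16) = 1.
So G(s) = 3*s/(2*(s**2 + 4/3)) + 1 + exp(-2*s).
Check: d/ds[3*s/(2*(s**2 + 4/3)) + 1 + exp(-2*s)] = (-36*s**4 - 27*s**2*exp(2*s) - 96*s**2 + 36*exp(2*s) - 64)/(18*s**4*exp(2*s) + 48*s**2*exp(2*s) + 32*exp(2*s)), which equals G'(s).

G(s) = 3*s/(2*(s**2 + 4/3)) + 1 + exp(-2*s)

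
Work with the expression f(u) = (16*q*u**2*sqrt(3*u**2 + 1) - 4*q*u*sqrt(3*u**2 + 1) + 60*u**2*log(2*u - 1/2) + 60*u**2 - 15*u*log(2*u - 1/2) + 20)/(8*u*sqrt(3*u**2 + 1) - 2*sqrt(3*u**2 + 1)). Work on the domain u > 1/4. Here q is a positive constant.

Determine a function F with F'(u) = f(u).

An antiderivative is F(u) = (2*q*u**2 + 5*sqrt(3*u**2 + 1)*log(2*u - 1/2))/2.

A first test for any F(u): its u-derivative must equal f(u) identically.
Check: d/du[(2*q*u**2 + 5*sqrt(3*u**2 + 1)*log(2*u - 1/2))/2] = (16*q*u**2*sqrt(3*u**2 + 1) - 4*q*u*sqrt(3*u**2 + 1) + 60*u**2*log(2*u - 1/2) + 60*u**2 - 15*u*log(2*u - 1/2) + 20)/(8*u*sqrt(3*u**2 + 1) - 2*sqrt(3*u**2 + 1)) = f(u).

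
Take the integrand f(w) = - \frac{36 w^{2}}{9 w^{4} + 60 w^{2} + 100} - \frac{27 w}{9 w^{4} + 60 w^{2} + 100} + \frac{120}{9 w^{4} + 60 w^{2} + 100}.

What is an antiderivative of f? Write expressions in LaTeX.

Recognize the product-rule pattern: f = u'v + uv' with u = \frac{1}{\frac{w^{2}}{2} + \frac{5}{3}}, v = 2 w + \frac{3}{4}, so integration by parts undoes it.
Check: d/dw[\frac{3 \left(8 w + 3\right)}{2 \left(3 w^{2} + 10\right)}] = \frac{- 36 w^{2} - 27 w + 120}{9 w^{4} + 60 w^{2} + 100}, which equals f(w).

An antiderivative is F(w) = \frac{3 \left(8 w + 3\right)}{2 \left(3 w^{2} + 10\right)}.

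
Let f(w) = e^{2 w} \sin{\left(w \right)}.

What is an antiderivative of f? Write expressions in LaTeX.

An antiderivative is F(w) = \frac{2 e^{2 w} \sin{\left(w \right)}}{5} - \frac{e^{2 w} \cos{\left(w \right)}}{5}.

A candidate is checked by its d/dw: the result must match f(w).
Check: d/dw[\frac{2 e^{2 w} \sin{\left(w \right)}}{5} - \frac{e^{2 w} \cos{\left(w \right)}}{5}] = e^{2 w} \sin{\left(w \right)} = f(w).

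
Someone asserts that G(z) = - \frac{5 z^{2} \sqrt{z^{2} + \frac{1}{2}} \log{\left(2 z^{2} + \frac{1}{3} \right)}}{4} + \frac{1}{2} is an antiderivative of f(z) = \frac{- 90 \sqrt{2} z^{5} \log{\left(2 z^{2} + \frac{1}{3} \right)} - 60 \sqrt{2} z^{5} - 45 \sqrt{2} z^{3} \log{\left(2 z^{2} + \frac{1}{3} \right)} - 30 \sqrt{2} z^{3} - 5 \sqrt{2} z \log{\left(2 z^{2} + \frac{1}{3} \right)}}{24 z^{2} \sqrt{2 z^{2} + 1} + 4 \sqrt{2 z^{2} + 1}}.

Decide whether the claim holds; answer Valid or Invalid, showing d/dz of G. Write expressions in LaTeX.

Valid - the claim checks out under differentiation.

d/dz[G] = \frac{- 90 \sqrt{2} z^{5} \log{\left(2 z^{2} + \frac{1}{3} \right)} - 60 \sqrt{2} z^{5} - 45 \sqrt{2} z^{3} \log{\left(2 z^{2} + \frac{1}{3} \right)} - 30 \sqrt{2} z^{3} - 5 \sqrt{2} z \log{\left(2 z^{2} + \frac{1}{3} \right)}}{24 z^{2} \sqrt{2 z^{2} + 1} + 4 \sqrt{2 z^{2} + 1}}
This equals f(z) exactly, so the claim holds.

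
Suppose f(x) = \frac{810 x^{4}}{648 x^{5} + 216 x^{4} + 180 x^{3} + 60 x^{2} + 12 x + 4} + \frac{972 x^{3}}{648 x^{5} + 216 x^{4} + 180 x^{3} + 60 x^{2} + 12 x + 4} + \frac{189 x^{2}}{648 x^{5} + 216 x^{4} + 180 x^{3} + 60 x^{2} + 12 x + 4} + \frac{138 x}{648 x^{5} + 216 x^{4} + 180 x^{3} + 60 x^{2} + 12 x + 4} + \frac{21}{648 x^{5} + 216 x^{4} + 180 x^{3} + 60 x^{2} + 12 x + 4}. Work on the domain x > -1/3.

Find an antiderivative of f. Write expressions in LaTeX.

An antiderivative is F(x) = - \frac{3 \log{\left(3 x + 1 \right)}}{4} + \log{\left(2 x^{2} + \frac{1}{3} \right)} + \frac{5 \operatorname{atan}{\left(3 x \right)}}{2}.

Integrate term by term and add the pieces.
Check: d/dx[- \frac{3 \log{\left(3 x + 1 \right)}}{4} + \log{\left(2 x^{2} + \frac{1}{3} \right)} + \frac{5 \operatorname{atan}{\left(3 x \right)}}{2}] = \frac{810 x^{4} + 972 x^{3} + 189 x^{2} + 138 x + 21}{648 x^{5} + 216 x^{4} + 180 x^{3} + 60 x^{2} + 12 x + 4}, which equals f(x).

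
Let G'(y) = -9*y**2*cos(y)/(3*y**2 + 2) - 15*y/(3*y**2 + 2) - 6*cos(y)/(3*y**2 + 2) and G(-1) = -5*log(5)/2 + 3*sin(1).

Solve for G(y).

G(y) = -5*log(3*y**2 + 2)/2 - 3*sin(y)

The integrand splits into summands that can be handled one at a time.
A general antiderivative is -5*log(3*y**2 + 2)/2 - 3*sin(y) + C.
The condition gives C = -5*log(5)/2 + 3*sin(1) - (-5*log(5)/2 + 3*sin(1)) = 0.
So G(y) = -5*log(3*y**2 + 2)/2 - 3*sin(y).
Check: d/dy[-5*log(3*y**2 + 2)/2 - 3*sin(y)] = (-9*y**2*cos(y) - 15*y - 6*cos(y))/(3*y**2 + 2), which equals G'(y).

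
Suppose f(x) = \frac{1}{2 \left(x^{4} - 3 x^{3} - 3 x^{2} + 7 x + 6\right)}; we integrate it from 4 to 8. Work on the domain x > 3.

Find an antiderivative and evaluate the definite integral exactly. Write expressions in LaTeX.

Antiderivative: F(x) = \frac{\log{\left(x - 3 \right)}}{32} - \frac{\log{\left(x - 2 \right)}}{18} + \frac{7 \log{\left(x + 1 \right)}}{288} - \frac{1}{24 x + 24}; value = - \frac{\log{\left(6 \right)}}{18} + \frac{1}{270} + \frac{\log{\left(5 \right)}}{144} + \frac{\log{\left(2 \right)}}{18} + \frac{7 \log{\left(9 \right)}}{288}

Factor the denominator (2 \left(x - 3\right) \left(x - 2\right) \left(x + 1\right)^{2}) and decompose: f = \frac{7}{288 \left(x + 1\right)} + \frac{1}{24 \left(x + 1\right)^{2}} - \frac{1}{18 \left(x - 2\right)} + \frac{1}{32 \left(x - 3\right)}; each piece integrates to a log, atan, or power term.
F(x) = \frac{\log{\left(x - 3 \right)}}{32} - \frac{\log{\left(x - 2 \right)}}{18} + \frac{7 \log{\left(x + 1 \right)}}{288} - \frac{1}{24 x + 24} is an antiderivative of f.
Check: d/dx[\frac{\log{\left(x - 3 \right)}}{32} - \frac{\log{\left(x - 2 \right)}}{18} + \frac{7 \log{\left(x + 1 \right)}}{288} - \frac{1}{24 x + 24}] = \frac{1}{2 x^{4} - 6 x^{3} - 6 x^{2} + 14 x + 12}, which equals f(x).
F(8) = - \frac{\log{\left(6 \right)}}{18} - \frac{1}{216} + \frac{\log{\left(5 \right)}}{32} + \frac{7 \log{\left(9 \right)}}{288}; F(4) = - \frac{\log{\left(2 \right)}}{18} - \frac{1}{120} + \frac{7 \log{\left(5 \right)}}{288}.
Integral = F(8) - F(4) = - \frac{\log{\left(6 \right)}}{18} + \frac{1}{270} + \frac{\log{\left(5 \right)}}{144} + \frac{\log{\left(2 \right)}}{18} + \frac{7 \log{\left(9 \right)}}{288}.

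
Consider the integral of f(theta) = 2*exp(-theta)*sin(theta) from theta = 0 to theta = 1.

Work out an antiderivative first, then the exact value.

A first test for any F(theta): its theta-derivative must equal f(theta) identically.
F(theta) = -exp(-theta)*sin(theta) - exp(-theta)*cos(theta) is an antiderivative of f.
Check: d/dtheta[-exp(-theta)*sin(theta) - exp(-theta)*cos(theta)] = 2*exp(-theta)*sin(theta) = f(theta).
F(1) = -exp(-1)*sin(1) - exp(-1)*cos(1); F(0) = -1.
Integral = F(1) - F(0) = -exp(-1)*sin(1) - exp(-1)*cos(1) + 1.

Antiderivative: F(theta) = -exp(-theta)*sin(theta) - exp(-theta)*cos(theta); value = -exp(-1)*sin(1) - exp(-1)*cos(1) + 1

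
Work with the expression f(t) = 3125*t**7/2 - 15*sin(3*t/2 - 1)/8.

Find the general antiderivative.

Integrate term by term and add the pieces.
Check: d/dt[3125*t**8/16 + 5*cos(3*t/2 - 1)/4] = 3125*t**7/2 - 15*sin(3*t/2 - 1)/8 = f(t).

F(t) = 3125*t**8/16 + 5*cos(3*t/2 - 1)/4 + C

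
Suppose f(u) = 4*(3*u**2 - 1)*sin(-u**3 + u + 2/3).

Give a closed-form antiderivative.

The substitution w = -u**3 + u + 2/3 works: f is exactly (dF/dw)*(dw/du) for that inner function.
Check: d/du[4*cos(-u**3 + u + 2/3)] = 12*u**2*sin(-u**3 + u + 2/3) - 4*sin(-u**3 + u + 2/3), which equals f(u).

An antiderivative is F(u) = 4*cos(-u**3 + u + 2/3).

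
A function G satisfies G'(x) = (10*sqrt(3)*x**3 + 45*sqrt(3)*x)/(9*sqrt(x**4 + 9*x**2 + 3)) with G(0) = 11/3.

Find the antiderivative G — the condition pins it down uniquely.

G'(x) matches the chain-rule pattern g'(h)*h' with inner function h(x) = x**4/3 + 3*x**2 + 1; substituting u = h(x) collapses the integral.
A general antiderivative is 5*sqrt(x**4/3 + 3*x**2 + 1)/3 + C.
The condition gives C = 11/3 - (5/3) = 2.
So G(x) = sqrt(3)*(5*sqrt(x**4 + 9*x**2 + 3) + 6*sqrt(3))/9.
Check: d/dx[sqrt(3)*(5*sqrt(x**4 + 9*x**2 + 3) + 6*sqrt(3))/9] = (10*sqrt(3)*x**3 + 45*sqrt(3)*x)/(9*sqrt(x**4 + 9*x**2 + 3)) = G'(x).

G(x) = sqrt(3)*(5*sqrt(x**4 + 9*x**2 + 3) + 6*sqrt(3))/9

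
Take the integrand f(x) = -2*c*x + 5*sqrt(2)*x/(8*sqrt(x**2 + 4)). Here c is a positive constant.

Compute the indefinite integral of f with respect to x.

F(x) = -(8*c*x**2 - 5*sqrt(2)*sqrt(x**2 + 4))/8 + C

The integrand splits into summands that can be handled one at a time.
Check: d/dx[-(8*c*x**2 - 5*sqrt(2)*sqrt(x**2 + 4))/8] = (-16*c*x*sqrt(x**2 + 4) + 5*sqrt(2)*x)/(8*sqrt(x**2 + 4)), which equals f(x).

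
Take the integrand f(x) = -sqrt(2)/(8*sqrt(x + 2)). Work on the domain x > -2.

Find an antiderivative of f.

Differentiate the proposed F(x) back; it has to land on f(x) exactly.
Check: d/dx[-sqrt(2)*sqrt(x + 2)/4] = -sqrt(2)/(8*sqrt(x + 2)) = f(x).

An antiderivative is F(x) = -sqrt(2)*sqrt(x + 2)/4.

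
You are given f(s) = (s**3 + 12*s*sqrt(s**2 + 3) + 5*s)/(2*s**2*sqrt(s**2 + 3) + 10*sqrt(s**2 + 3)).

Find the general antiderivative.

A candidate is checked by its d/ds: the result must match f(s).
Check: d/ds[sqrt(s**2 + 3)/2 + 3*log(s**2/2 + 5/2)] = (s**3 + 12*s*sqrt(s**2 + 3) + 5*s)/(2*s**2*sqrt(s**2 + 3) + 10*sqrt(s**2 + 3)) = f(s).

F(s) = sqrt(s**2 + 3)/2 + 3*log(s**2/2 + 5/2) + C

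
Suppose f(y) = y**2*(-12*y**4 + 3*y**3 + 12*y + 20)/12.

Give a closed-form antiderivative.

Whatever form F(y) takes, F'(y) = f(y) is non-negotiable.
Check: d/dy[-y**7/7 + y**6/24 + y**4/4 + 5*y**3/9] = -y**6 + y**5/4 + y**3 + 5*y**2/3, which equals f(y).

An antiderivative is F(y) = -y**7/7 + y**6/24 + y**4/4 + 5*y**3/9.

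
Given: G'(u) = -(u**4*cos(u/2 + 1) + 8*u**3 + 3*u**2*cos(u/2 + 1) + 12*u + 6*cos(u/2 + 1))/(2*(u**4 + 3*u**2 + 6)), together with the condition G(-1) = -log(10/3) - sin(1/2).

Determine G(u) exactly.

Check a candidate G(u) by differentiating: d/du[G] must match the given G'(u).
A general antiderivative is -log(u**4/3 + u**2 + 2) - sin(u/2 + 1) + C.
The condition gives C = -log(10/3) - sin(1/2) - (-log(10/3) - sin(1/2)) = 0.
So G(u) = -log(u**4/3 + u**2 + 2) - sin(u/2 + 1).
Check: d/du[-log(u**4/3 + u**2 + 2) - sin(u/2 + 1)] = (-u**4*cos(u/2 + 1) - 8*u**3 - 3*u**2*cos(u/2 + 1) - 12*u - 6*cos(u/2 + 1))/(2*u**4 + 6*u**2 + 12), which equals G'(u).

G(u) = -log(u**4/3 + u**2 + 2) - sin(u/2 + 1)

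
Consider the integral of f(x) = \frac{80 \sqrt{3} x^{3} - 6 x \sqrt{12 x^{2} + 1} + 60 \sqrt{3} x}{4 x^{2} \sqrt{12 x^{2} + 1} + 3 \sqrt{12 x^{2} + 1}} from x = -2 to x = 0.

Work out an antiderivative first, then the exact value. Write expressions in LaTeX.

A first test for any F(x): its x-derivative must equal f(x) identically.
F(x) = \frac{20 \sqrt{3} \sqrt{12 x^{2} + 1} - 9 \log{\left(4 x^{2} + 3 \right)}}{12} is an antiderivative of f.
Check: d/dx[\frac{20 \sqrt{3} \sqrt{12 x^{2} + 1} - 9 \log{\left(4 x^{2} + 3 \right)}}{12}] = \frac{80 \sqrt{3} x^{3} - 6 x \sqrt{12 x^{2} + 1} + 60 \sqrt{3} x}{4 x^{2} \sqrt{12 x^{2} + 1} + 3 \sqrt{12 x^{2} + 1}} = f(x).
F(0) = - \frac{3 \log{\left(3 \right)}}{4} + \frac{5 \sqrt{3}}{3}; F(-2) = - \frac{3 \log{\left(19 \right)}}{4} + \frac{35 \sqrt{3}}{3}.
Integral = F(0) - F(-2) = - 10 \sqrt{3} - \frac{3 \log{\left(3 \right)}}{4} + \frac{3 \log{\left(19 \right)}}{4}.

Antiderivative: F(x) = \frac{20 \sqrt{3} \sqrt{12 x^{2} + 1} - 9 \log{\left(4 x^{2} + 3 \right)}}{12}; value = - 10 \sqrt{3} - \frac{3 \log{\left(3 \right)}}{4} + \frac{3 \log{\left(19 \right)}}{4}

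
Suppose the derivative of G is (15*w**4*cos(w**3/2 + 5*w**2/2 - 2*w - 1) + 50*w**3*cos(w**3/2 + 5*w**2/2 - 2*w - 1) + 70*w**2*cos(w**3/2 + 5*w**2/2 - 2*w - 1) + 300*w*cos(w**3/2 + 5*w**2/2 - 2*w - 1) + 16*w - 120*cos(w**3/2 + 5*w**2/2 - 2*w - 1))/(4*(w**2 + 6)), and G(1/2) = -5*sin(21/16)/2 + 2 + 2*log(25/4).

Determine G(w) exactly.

Whatever form G(w) takes, its d/dw must return the stated G'(w).
A general antiderivative is 2*log(w**2 + 6) + 5*sin(w**3/2 + 5*w**2/2 - 2*w - 1)/2 + C.
The condition gives C = -5*sin(21/16)/2 + 2 + 2*log(25/4) - (-5*sin(21/16)/2 + 2*log(25/4)) = 2.
So G(w) = (4*log(w**2 + 6) + 5*sin(w**3/2 + 5*w**2/2 - 2*w - 1) + 4)/2.
Check: d/dw[(4*log(w**2 + 6) + 5*sin(w**3/2 + 5*w**2/2 - 2*w - 1) + 4)/2] = (15*w**4*cos(w**3/2 + 5*w**2/2 - 2*w - 1) + 50*w**3*cos(w**3/2 + 5*w**2/2 - 2*w - 1) + 70*w**2*cos(w**3/2 + 5*w**2/2 - 2*w - 1) + 300*w*cos(w**3/2 + 5*w**2/2 - 2*w - 1) + 16*w - 120*cos(w**3/2 + 5*w**2/2 - 2*w - 1))/(4*w**2 + 24), which equals G'(w).

G(w) = (4*log(w**2 + 6) + 5*sin(w**3/2 + 5*w**2/2 - 2*w - 1) + 4)/2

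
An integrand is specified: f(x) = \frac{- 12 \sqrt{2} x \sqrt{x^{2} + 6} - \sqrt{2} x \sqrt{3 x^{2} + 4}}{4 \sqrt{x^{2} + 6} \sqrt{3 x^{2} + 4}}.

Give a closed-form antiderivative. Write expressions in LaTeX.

An antiderivative is F(x) = - \frac{\sqrt{\frac{x^{2}}{2} + 3}}{2} - 2 \sqrt{\frac{3 x^{2}}{2} + 2}.

Recover f(x) by differentiating a candidate F(x); any mismatch rules it out.
Check: d/dx[- \frac{\sqrt{\frac{x^{2}}{2} + 3}}{2} - 2 \sqrt{\frac{3 x^{2}}{2} + 2}] = \frac{- 12 \sqrt{2} x \sqrt{x^{2} + 6} - \sqrt{2} x \sqrt{3 x^{2} + 4}}{4 \sqrt{x^{2} + 6} \sqrt{3 x^{2} + 4}} = f(x).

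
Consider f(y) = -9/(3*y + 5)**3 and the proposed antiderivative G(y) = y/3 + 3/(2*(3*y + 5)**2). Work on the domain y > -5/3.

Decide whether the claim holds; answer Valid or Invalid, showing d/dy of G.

d/dy[G] = (27*y**3 + 135*y**2 + 225*y + 98)/(81*y**3 + 405*y**2 + 675*y + 375)
d/dy[G] - f(y) = 1/3 != 0.

Invalid: d/dy[G] - f = 1/3, which is not 0.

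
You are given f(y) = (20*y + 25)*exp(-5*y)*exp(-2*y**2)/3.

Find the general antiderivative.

f matches the chain-rule pattern g'(h)*h' with inner function h(y) = -2*y**2 - 5*y; substituting u = h(y) collapses the integral.
Check: d/dy[-5*exp(-5*y)*exp(-2*y**2)/3] = (20*y + 25)*exp(-5*y)*exp(-2*y**2)/3 = f(y).

F(y) = -5*exp(-5*y)*exp(-2*y**2)/3 + C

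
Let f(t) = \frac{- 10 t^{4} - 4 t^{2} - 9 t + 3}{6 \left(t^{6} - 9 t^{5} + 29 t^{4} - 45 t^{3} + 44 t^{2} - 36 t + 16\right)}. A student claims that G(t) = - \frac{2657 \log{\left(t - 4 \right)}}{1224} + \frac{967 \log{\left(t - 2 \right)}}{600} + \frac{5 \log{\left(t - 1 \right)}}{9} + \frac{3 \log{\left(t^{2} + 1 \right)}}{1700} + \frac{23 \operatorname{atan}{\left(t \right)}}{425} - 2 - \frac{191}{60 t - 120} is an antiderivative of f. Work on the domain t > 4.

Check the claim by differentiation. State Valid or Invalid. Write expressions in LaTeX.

d/dt[G] = \frac{- 10 t^{4} - 4 t^{2} - 9 t + 3}{6 t^{6} - 54 t^{5} + 174 t^{4} - 270 t^{3} + 264 t^{2} - 216 t + 96}
This equals f(t) exactly, so the claim holds.

Valid: G'(t) = f(t).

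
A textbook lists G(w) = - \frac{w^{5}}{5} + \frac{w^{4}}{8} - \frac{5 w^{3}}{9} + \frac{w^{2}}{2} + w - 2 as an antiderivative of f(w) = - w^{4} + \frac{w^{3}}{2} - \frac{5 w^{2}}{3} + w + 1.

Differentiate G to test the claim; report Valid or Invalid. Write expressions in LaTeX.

d/dw[G] = - w^{4} + \frac{w^{3}}{2} - \frac{5 w^{2}}{3} + w + 1
This equals f(w) exactly, so the claim holds.

Valid - differentiating G returns exactly f.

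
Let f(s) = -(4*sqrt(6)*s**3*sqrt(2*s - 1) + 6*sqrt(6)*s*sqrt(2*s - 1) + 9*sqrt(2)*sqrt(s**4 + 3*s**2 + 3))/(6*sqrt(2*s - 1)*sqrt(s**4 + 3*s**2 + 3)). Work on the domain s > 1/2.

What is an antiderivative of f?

An antiderivative is F(s) = sqrt(3)*(-3*sqrt(6)*sqrt(2*s - 1) - 2*sqrt(2)*sqrt(s**4 + 3*s**2 + 3))/6.

For F(s) to be correct the identity F'(s) - f(s) = 0 must hold.
Check: d/ds[sqrt(3)*(-3*sqrt(6)*sqrt(2*s - 1) - 2*sqrt(2)*sqrt(s**4 + 3*s**2 + 3))/6] = (-4*sqrt(6)*s**3*sqrt(2*s - 1) - 6*sqrt(6)*s*sqrt(2*s - 1) - 9*sqrt(2)*sqrt(s**4 + 3*s**2 + 3))/(6*sqrt(2*s - 1)*sqrt(s**4 + 3*s**2 + 3)), which equals f(s).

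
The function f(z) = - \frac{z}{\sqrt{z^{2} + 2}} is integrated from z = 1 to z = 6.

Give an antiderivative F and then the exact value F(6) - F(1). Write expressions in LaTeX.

Antiderivative: F(z) = - \sqrt{z^{2} + 2}; value = - \sqrt{38} + \sqrt{3}

The substitution u = z^{2} + 2 works: f is exactly (dF/du)*(du/dz) for that inner function.
F(z) = - \sqrt{z^{2} + 2} is an antiderivative of f.
Check: d/dz[- \sqrt{z^{2} + 2}] = - \frac{z}{\sqrt{z^{2} + 2}} = f(z).
F(6) = - \sqrt{38}; F(1) = - \sqrt{3}.
Integral = F(6) - F(1) = - \sqrt{38} + \sqrt{3}.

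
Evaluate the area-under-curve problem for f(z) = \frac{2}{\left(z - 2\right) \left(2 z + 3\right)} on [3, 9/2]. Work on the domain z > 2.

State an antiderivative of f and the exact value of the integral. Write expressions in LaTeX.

Factor the denominator (\left(z - 2\right) \left(2 z + 3\right)) and decompose: f = - \frac{4}{7 \left(2 z + 3\right)} + \frac{2}{7 \left(z - 2\right)}; each piece integrates to a log, atan, or power term.
F(z) = - \frac{2 \left(- \log{\left(z - 2 \right)} + \log{\left(z + \frac{3}{2} \right)}\right)}{7} is an antiderivative of f.
Check: d/dz[- \frac{2 \left(- \log{\left(z - 2 \right)} + \log{\left(z + \frac{3}{2} \right)}\right)}{7}] = \frac{2}{2 z^{2} - z - 6}, which equals f(z).
F(9/2) = - \frac{2 \log{\left(6 \right)}}{7} + \frac{2 \log{\left(\frac{5}{2} \right)}}{7}; F(3) = - \frac{2 \log{\left(\frac{9}{2} \right)}}{7}.
Integral = F(9/2) - F(3) = - \frac{2 \log{\left(6 \right)}}{7} + \frac{2 \log{\left(\frac{5}{2} \right)}}{7} + \frac{2 \log{\left(\frac{9}{2} \right)}}{7}.

Antiderivative: F(z) = - \frac{2 \left(- \log{\left(z - 2 \right)} + \log{\left(z + \frac{3}{2} \right)}\right)}{7}; value = - \frac{2 \log{\left(6 \right)}}{7} + \frac{2 \log{\left(\frac{5}{2} \right)}}{7} + \frac{2 \log{\left(\frac{9}{2} \right)}}{7}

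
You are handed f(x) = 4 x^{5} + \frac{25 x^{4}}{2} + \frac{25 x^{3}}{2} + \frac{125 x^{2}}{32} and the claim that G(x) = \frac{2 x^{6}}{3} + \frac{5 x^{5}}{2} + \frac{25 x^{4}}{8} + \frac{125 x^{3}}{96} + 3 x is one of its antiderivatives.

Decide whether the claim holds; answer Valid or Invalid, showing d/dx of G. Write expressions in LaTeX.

Invalid: d/dx[G] - f = 3, which is not 0.

d/dx[G] = 4 x^{5} + \frac{25 x^{4}}{2} + \frac{25 x^{3}}{2} + \frac{125 x^{2}}{32} + 3
d/dx[G] - f(x) = 3 != 0.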